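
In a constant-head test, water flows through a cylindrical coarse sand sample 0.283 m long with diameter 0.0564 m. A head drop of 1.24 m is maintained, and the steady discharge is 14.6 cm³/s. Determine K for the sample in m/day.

115

Cross-sectional area A = π·(d/2)² = π × (0.0564/2)² = 0.002498 m².
Convert discharge: 14.6 cm³/s = 1.460e-05 m³/s.
Darcy's law rearranged: K = Q·L / (A·Δh) = 1.460e-05 × 0.283 / (0.002498 × 1.24) = 0.001334 m/s = 115.2 m/day.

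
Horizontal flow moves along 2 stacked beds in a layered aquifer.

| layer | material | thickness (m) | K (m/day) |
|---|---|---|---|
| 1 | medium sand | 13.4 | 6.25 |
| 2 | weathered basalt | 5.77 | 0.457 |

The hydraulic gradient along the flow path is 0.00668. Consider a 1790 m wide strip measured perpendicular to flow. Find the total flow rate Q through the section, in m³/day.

Flow is parallel to layering, so each bed carries its own Darcy discharge and the transmissivities add.
Σ(K_i·b_i) = 6.25×13.4 + 0.457×5.77 = 86.39 m²/day.
Hydraulic gradient i = 0.00668.
Q = Σ(K_i·b_i) · W · i = 86.39 × 1790 × 0.006680 = 1033 m³/day.

1030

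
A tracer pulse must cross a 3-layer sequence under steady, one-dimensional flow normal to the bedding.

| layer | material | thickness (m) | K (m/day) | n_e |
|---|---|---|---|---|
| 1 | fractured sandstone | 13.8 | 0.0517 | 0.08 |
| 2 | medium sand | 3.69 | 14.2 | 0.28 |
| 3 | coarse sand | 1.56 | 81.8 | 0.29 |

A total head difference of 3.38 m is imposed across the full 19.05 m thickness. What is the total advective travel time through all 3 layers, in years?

0.560

With flow normal to the layers, continuity requires the same specific discharge q through every layer.
Σ(b_i/K_i) = 13.8/0.0517 + 3.69/14.2 + 1.56/81.8 = 267.2 d.
q = Δh / Σ(b_i/K_i) = 3.38 / 267.2 = 0.01265 m/day.
In each layer the seepage velocity is v_i = q/n_i, so the layer transit time is t_i = b_i·n_i / q:
  layer 1 (fractured sandstone): t_1 = 13.8 × 0.08 / 0.01265 = 87.28 d
  layer 2 (medium sand): t_2 = 3.69 × 0.28 / 0.01265 = 81.68 d
  layer 3 (coarse sand): t_3 = 1.56 × 0.29 / 0.01265 = 35.76 d
Total t = Σ t_i = 204.7 days = 0.5605 years.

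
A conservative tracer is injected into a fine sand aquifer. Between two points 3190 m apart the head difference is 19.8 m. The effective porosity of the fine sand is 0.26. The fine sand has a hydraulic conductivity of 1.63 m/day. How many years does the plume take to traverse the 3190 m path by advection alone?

224

Hydraulic gradient i = Δh / L = 19.8 / 3190 = 0.006207.
Darcy flux q = K · i = 1.630 × 0.006207 = 0.01012 m/day.
Seepage velocity v = q / n_e = 0.01012 / 0.26 = 0.03891 m/day.
Travel time t = L / v = 3190 / 0.03891 = 81979 days = 224.4 years.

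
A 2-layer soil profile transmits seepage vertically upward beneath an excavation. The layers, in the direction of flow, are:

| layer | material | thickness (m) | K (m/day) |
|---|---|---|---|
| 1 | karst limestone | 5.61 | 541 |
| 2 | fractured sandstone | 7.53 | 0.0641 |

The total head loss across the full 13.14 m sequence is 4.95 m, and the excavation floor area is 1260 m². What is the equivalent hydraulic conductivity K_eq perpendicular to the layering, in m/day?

0.112

Flow is perpendicular to layering, so the layers act in series and the equivalent K is the thickness-weighted harmonic mean.
Total thickness L = 5.61 + 7.53 = 13.14 m.
Σ(b_i/K_i) = 5.61/541 + 7.53/0.0641 = 117.5 d.
K_eq = L / Σ(b_i/K_i) = 13.14 / 117.5 = 0.1118 m/day.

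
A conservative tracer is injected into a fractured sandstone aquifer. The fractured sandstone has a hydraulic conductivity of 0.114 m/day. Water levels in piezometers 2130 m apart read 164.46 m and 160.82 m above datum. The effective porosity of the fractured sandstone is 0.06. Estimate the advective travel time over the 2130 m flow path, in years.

Hydraulic gradient i = (164.46 − 160.82) / 2130 = 3.64 / 2130 = 0.001709.
Darcy flux q = K · i = 0.1140 × 0.001709 = 0.0001948 m/day.
Seepage velocity v = q / n_e = 0.0001948 / 0.06 = 0.003247 m/day.
Travel time t = L / v = 2130 / 0.003247 = 6.560e+05 days = 1796 years.

1800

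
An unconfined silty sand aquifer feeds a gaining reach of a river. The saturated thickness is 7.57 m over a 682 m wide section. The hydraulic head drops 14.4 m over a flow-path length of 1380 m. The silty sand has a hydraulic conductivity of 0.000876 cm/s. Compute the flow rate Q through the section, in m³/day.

Convert K: 0.000876 cm/s × 864 = 0.7569 m/day.
Cross-sectional area A = 682 × 7.57 = 5163 m².
Hydraulic gradient i = Δh / L = 14.4 / 1380 = 0.01043.
Darcy's law: Q = K · A · i = 0.7569 × 5163 × 0.01043 = 40.77 m³/day.

40.8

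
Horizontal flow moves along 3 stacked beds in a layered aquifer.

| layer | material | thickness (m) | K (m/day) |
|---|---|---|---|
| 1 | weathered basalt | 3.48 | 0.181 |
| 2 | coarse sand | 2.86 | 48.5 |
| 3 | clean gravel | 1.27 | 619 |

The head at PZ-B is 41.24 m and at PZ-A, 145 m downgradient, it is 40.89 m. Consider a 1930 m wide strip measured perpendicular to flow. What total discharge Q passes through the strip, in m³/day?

Flow is parallel to layering, so each bed carries its own Darcy discharge and the transmissivities add.
Σ(K_i·b_i) = 0.181×3.48 + 48.5×2.86 + 619×1.27 = 925.5 m²/day.
Hydraulic gradient i = (41.24 − 40.89) / 145 = 0.35 / 145 = 0.002414.
Q = Σ(K_i·b_i) · W · i = 925.5 × 1930 × 0.002414 = 4311 m³/day.

4310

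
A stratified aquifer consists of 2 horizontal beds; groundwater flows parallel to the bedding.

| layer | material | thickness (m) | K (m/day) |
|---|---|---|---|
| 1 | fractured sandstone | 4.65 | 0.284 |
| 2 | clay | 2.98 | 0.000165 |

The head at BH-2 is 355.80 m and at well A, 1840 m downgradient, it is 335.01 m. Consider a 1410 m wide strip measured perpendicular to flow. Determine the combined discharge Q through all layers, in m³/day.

Flow is parallel to layering, so each bed carries its own Darcy discharge and the transmissivities add.
Σ(K_i·b_i) = 0.284×4.65 + 0.000165×2.98 = 1.321 m²/day.
Hydraulic gradient i = (355.80 − 335.01) / 1840 = 20.79 / 1840 = 0.01130.
Q = Σ(K_i·b_i) · W · i = 1.321 × 1410 × 0.01130 = 21.05 m³/day.

21.0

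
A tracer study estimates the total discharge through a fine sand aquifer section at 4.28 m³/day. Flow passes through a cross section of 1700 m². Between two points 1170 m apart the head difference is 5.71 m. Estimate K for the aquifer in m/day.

Hydraulic gradient i = Δh / L = 5.71 / 1170 = 0.004880.
From Q = K·A·i, K = Q / (A·i) = 4.28 / (1700 × 0.004880) = 0.5159 m/day.

0.516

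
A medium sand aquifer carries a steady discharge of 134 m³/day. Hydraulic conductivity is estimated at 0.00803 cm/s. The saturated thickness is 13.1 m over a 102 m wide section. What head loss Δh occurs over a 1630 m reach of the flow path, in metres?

23.6

Convert K: 0.00803 cm/s × 864 = 6.938 m/day.
Cross-sectional area A = 102 × 13.1 = 1336 m².
From Q = K·A·i, i = Q / (K·A) = 134 / (6.938 × 1336) = 0.01445.
Head loss Δh = i · L = 0.01445 × 1630 = 23.56 m.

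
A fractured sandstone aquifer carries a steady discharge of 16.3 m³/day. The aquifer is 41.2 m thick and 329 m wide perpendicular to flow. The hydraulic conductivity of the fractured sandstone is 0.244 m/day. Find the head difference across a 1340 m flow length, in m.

Cross-sectional area A = 329 × 41.2 = 13555 m².
From Q = K·A·i, i = Q / (K·A) = 16.3 / (0.2440 × 13555) = 0.004928.
Head loss Δh = i · L = 0.004928 × 1340 = 6.604 m.

6.60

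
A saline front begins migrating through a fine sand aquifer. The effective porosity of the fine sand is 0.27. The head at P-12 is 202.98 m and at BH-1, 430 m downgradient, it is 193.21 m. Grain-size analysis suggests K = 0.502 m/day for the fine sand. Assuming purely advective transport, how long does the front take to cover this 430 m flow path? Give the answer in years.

Hydraulic gradient i = (202.98 − 193.21) / 430 = 9.77 / 430 = 0.02272.
Darcy flux q = K · i = 0.5020 × 0.02272 = 0.01141 m/day.
Seepage velocity v = q / n_e = 0.01141 / 0.27 = 0.04224 m/day.
Travel time t = L / v = 430 / 0.04224 = 10179 days = 27.87 years.

27.9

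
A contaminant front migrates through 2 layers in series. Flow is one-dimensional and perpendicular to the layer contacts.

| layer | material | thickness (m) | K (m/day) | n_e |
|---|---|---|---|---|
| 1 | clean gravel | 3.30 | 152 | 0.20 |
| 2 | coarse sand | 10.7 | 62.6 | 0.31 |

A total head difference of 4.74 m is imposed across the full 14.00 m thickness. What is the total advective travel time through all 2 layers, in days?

0.162

With flow normal to the layers, continuity requires the same specific discharge q through every layer.
Σ(b_i/K_i) = 3.30/152 + 10.7/62.6 = 0.1926 d.
q = Δh / Σ(b_i/K_i) = 4.74 / 0.1926 = 24.61 m/day.
In each layer the seepage velocity is v_i = q/n_i, so the layer transit time is t_i = b_i·n_i / q:
  layer 1 (clean gravel): t_1 = 3.30 × 0.20 / 24.61 = 0.02682 d
  layer 2 (coarse sand): t_2 = 10.7 × 0.31 / 24.61 = 0.1348 d
Total t = Σ t_i = 0.1616 days.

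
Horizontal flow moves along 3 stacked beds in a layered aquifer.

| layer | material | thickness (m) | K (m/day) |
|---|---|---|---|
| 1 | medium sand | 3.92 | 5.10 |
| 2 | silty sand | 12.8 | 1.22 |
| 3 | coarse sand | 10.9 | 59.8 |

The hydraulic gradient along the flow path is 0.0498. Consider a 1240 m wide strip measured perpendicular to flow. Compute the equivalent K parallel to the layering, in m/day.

24.9

Flow is parallel to layering, so each bed carries its own Darcy discharge and the transmissivities add.
Σ(K_i·b_i) = 5.10×3.92 + 1.22×12.8 + 59.8×10.9 = 687.4 m²/day.
Total thickness b = 27.62 m, so K_eq = Σ(K_i·b_i)/b = 24.89 m/day.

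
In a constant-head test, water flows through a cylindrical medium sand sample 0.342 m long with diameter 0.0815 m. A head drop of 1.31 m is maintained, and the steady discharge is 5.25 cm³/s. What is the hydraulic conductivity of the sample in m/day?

Cross-sectional area A = π·(d/2)² = π × (0.0815/2)² = 0.005217 m².
Convert discharge: 5.25 cm³/s = 5.250e-06 m³/s.
Darcy's law rearranged: K = Q·L / (A·Δh) = 5.250e-06 × 0.342 / (0.005217 × 1.31) = 0.0002627 m/s = 22.70 m/day.

22.7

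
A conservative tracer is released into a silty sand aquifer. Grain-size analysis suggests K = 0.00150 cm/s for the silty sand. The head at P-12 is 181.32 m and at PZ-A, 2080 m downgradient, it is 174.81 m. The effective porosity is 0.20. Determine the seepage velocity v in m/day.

Convert K: 0.00150 cm/s × 864 = 1.296 m/day.
Hydraulic gradient i = (181.32 − 174.81) / 2080 = 6.51 / 2080 = 0.003130.
Darcy flux q = K · i = 1.296 × 0.003130 = 0.004056 m/day.
Seepage velocity v = q / n_e = 0.004056 / 0.20 = 0.02028 m/day.

0.0203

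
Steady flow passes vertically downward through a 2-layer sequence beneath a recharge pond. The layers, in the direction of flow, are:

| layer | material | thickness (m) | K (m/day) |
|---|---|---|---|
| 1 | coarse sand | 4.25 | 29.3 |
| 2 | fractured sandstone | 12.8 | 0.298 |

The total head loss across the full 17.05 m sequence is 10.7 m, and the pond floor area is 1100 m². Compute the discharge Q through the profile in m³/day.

Flow is perpendicular to layering, so the layers act in series and the equivalent K is the thickness-weighted harmonic mean.
Total thickness L = 4.25 + 12.8 = 17.05 m.
Σ(b_i/K_i) = 4.25/29.3 + 12.8/0.298 = 43.10 d.
K_eq = L / Σ(b_i/K_i) = 17.05 / 43.10 = 0.3956 m/day.
Q = K_eq · A · (Δh/L) = 0.3956 × 1100 × (10.7/17.05) = 273.1 m³/day.

273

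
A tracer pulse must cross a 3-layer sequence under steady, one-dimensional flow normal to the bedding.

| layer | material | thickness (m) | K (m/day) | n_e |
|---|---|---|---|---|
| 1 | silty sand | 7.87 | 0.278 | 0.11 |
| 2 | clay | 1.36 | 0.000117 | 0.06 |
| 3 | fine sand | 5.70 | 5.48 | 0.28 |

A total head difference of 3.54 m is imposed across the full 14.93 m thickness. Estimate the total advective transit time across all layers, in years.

With flow normal to the layers, continuity requires the same specific discharge q through every layer.
Σ(b_i/K_i) = 7.87/0.278 + 1.36/0.000117 + 5.70/5.48 = 11653 d.
q = Δh / Σ(b_i/K_i) = 3.54 / 11653 = 0.0003038 m/day.
In each layer the seepage velocity is v_i = q/n_i, so the layer transit time is t_i = b_i·n_i / q:
  layer 1 (silty sand): t_1 = 7.87 × 0.11 / 0.0003038 = 2850 d
  layer 2 (clay): t_2 = 1.36 × 0.06 / 0.0003038 = 268.6 d
  layer 3 (fine sand): t_3 = 5.70 × 0.28 / 0.0003038 = 5254 d
Total t = Σ t_i = 8372 days = 22.92 years.

22.9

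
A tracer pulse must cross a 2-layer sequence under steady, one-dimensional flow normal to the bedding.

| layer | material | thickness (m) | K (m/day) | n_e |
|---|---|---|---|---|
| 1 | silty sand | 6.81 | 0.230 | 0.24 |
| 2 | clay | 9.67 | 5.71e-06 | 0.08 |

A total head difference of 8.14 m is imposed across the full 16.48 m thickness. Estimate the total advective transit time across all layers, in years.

1370

With flow normal to the layers, continuity requires the same specific discharge q through every layer.
Σ(b_i/K_i) = 6.81/0.230 + 9.67/5.71e-06 = 1.694e+06 d.
q = Δh / Σ(b_i/K_i) = 8.14 / 1.694e+06 = 4.806e-06 m/day.
In each layer the seepage velocity is v_i = q/n_i, so the layer transit time is t_i = b_i·n_i / q:
  layer 1 (silty sand): t_1 = 6.81 × 0.24 / 4.806e-06 = 3.400e+05 d
  layer 2 (clay): t_2 = 9.67 × 0.08 / 4.806e-06 = 1.609e+05 d
Total t = Σ t_i = 5.010e+05 days = 1372 years.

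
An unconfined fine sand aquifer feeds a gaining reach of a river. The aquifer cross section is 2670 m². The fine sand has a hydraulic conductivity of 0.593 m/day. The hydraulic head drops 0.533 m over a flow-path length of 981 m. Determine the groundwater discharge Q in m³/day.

0.860

Hydraulic gradient i = Δh / L = 0.533 / 981 = 0.0005433.
Darcy's law: Q = K · A · i = 0.5930 × 2670 × 0.0005433 = 0.8602 m³/day.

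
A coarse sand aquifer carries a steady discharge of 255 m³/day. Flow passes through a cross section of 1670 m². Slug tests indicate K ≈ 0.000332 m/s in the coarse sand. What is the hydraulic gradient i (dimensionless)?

Convert K: 0.000332 m/s × 86400 = 28.68 m/day.
From Q = K·A·i, i = Q / (K·A) = 255 / (28.68 × 1670) = 0.005323.

0.00532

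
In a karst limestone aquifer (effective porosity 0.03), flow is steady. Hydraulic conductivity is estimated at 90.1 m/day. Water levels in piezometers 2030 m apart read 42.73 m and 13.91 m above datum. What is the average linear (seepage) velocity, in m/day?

42.6

Hydraulic gradient i = (42.73 − 13.91) / 2030 = 28.82 / 2030 = 0.01420.
Darcy flux q = K · i = 90.10 × 0.01420 = 1.279 m/day.
Seepage velocity v = q / n_e = 1.279 / 0.03 = 42.64 m/day.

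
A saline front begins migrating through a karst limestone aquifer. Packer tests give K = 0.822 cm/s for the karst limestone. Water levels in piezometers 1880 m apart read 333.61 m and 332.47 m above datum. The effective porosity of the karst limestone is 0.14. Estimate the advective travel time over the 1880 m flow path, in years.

1.67

Convert K: 0.822 cm/s × 864 = 710.2 m/day.
Hydraulic gradient i = (333.61 − 332.47) / 1880 = 1.14 / 1880 = 0.0006064.
Darcy flux q = K · i = 710.2 × 0.0006064 = 0.4307 m/day.
Seepage velocity v = q / n_e = 0.4307 / 0.14 = 3.076 m/day.
Travel time t = L / v = 1880 / 3.076 = 611.2 days = 1.673 years.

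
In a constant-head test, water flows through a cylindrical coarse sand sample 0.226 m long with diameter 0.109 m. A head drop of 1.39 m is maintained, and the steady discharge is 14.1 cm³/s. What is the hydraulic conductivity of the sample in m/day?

21.2

Cross-sectional area A = π·(d/2)² = π × (0.109/2)² = 0.009331 m².
Convert discharge: 14.1 cm³/s = 1.410e-05 m³/s.
Darcy's law rearranged: K = Q·L / (A·Δh) = 1.410e-05 × 0.226 / (0.009331 × 1.39) = 0.0002457 m/s = 21.23 m/day.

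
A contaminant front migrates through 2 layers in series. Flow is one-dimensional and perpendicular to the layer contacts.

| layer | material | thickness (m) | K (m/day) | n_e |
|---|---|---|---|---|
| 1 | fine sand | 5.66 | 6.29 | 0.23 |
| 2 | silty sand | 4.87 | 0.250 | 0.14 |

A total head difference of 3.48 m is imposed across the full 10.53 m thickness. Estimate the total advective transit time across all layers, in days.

11.6

With flow normal to the layers, continuity requires the same specific discharge q through every layer.
Σ(b_i/K_i) = 5.66/6.29 + 4.87/0.250 = 20.38 d.
q = Δh / Σ(b_i/K_i) = 3.48 / 20.38 = 0.1708 m/day.
In each layer the seepage velocity is v_i = q/n_i, so the layer transit time is t_i = b_i·n_i / q:
  layer 1 (fine sand): t_1 = 5.66 × 0.23 / 0.1708 = 7.624 d
  layer 2 (silty sand): t_2 = 4.87 × 0.14 / 0.1708 = 3.993 d
Total t = Σ t_i = 11.62 days.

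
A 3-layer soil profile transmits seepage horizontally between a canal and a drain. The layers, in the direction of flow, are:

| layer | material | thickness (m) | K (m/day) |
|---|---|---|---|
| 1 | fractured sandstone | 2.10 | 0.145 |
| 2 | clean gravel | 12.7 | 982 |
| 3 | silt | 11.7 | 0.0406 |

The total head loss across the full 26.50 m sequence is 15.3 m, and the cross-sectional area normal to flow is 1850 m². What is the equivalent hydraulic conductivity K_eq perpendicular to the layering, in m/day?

Flow is perpendicular to layering, so the layers act in series and the equivalent K is the thickness-weighted harmonic mean.
Total thickness L = 2.10 + 12.7 + 11.7 = 26.50 m.
Σ(b_i/K_i) = 2.10/0.145 + 12.7/982 + 11.7/0.0406 = 302.7 d.
K_eq = L / Σ(b_i/K_i) = 26.50 / 302.7 = 0.08755 m/day.

0.0876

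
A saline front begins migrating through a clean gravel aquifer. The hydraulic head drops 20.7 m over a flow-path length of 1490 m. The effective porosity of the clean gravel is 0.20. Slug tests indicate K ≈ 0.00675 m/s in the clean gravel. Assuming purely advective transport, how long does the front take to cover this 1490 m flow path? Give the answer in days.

36.8

Convert K: 0.00675 m/s × 86400 = 583.2 m/day.
Hydraulic gradient i = Δh / L = 20.7 / 1490 = 0.01389.
Darcy flux q = K · i = 583.2 × 0.01389 = 8.102 m/day.
Seepage velocity v = q / n_e = 8.102 / 0.20 = 40.51 m/day.
Travel time t = L / v = 1490 / 40.51 = 36.78 days.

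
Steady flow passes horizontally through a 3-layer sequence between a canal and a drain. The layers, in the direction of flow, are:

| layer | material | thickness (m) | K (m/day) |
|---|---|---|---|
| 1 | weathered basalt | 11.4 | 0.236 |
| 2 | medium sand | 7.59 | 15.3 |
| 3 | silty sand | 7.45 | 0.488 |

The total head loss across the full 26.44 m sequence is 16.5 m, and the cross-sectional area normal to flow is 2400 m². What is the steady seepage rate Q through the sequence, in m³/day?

618

Flow is perpendicular to layering, so the layers act in series and the equivalent K is the thickness-weighted harmonic mean.
Total thickness L = 11.4 + 7.59 + 7.45 = 26.44 m.
Σ(b_i/K_i) = 11.4/0.236 + 7.59/15.3 + 7.45/0.488 = 64.07 d.
K_eq = L / Σ(b_i/K_i) = 26.44 / 64.07 = 0.4127 m/day.
Q = K_eq · A · (Δh/L) = 0.4127 × 2400 × (16.5/26.44) = 618.1 m³/day.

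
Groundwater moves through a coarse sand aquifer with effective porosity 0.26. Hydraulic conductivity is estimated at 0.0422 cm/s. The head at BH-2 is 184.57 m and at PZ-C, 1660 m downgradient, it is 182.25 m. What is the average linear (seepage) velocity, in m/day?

0.196

Convert K: 0.0422 cm/s × 864 = 36.46 m/day.
Hydraulic gradient i = (184.57 − 182.25) / 1660 = 2.32 / 1660 = 0.001398.
Darcy flux q = K · i = 36.46 × 0.001398 = 0.05096 m/day.
Seepage velocity v = q / n_e = 0.05096 / 0.26 = 0.1960 m/day.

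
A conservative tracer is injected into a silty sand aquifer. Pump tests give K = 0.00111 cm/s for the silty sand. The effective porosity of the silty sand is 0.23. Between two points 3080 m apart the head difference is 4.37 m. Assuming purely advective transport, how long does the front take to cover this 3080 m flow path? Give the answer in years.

1430

Convert K: 0.00111 cm/s × 864 = 0.9590 m/day.
Hydraulic gradient i = Δh / L = 4.37 / 3080 = 0.001419.
Darcy flux q = K · i = 0.9590 × 0.001419 = 0.001361 m/day.
Seepage velocity v = q / n_e = 0.001361 / 0.23 = 0.005916 m/day.
Travel time t = L / v = 3080 / 0.005916 = 5.206e+05 days = 1425 years.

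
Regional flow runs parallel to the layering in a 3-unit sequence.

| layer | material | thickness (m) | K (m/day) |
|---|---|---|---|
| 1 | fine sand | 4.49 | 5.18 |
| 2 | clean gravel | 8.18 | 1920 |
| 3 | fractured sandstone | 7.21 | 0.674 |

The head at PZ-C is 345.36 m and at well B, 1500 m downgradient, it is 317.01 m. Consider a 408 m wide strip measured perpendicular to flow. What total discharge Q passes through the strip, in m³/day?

Flow is parallel to layering, so each bed carries its own Darcy discharge and the transmissivities add.
Σ(K_i·b_i) = 5.18×4.49 + 1920×8.18 + 0.674×7.21 = 15734 m²/day.
Hydraulic gradient i = (345.36 − 317.01) / 1500 = 28.35 / 1500 = 0.01890.
Q = Σ(K_i·b_i) · W · i = 15734 × 408 × 0.01890 = 1.213e+05 m³/day.

121000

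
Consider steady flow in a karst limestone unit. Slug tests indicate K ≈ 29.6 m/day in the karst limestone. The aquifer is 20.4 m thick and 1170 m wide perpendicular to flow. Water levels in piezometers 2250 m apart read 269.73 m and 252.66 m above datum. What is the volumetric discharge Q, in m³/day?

5360

Cross-sectional area A = 1170 × 20.4 = 23868 m².
Hydraulic gradient i = (269.73 − 252.66) / 2250 = 17.07 / 2250 = 0.007587.
Darcy's law: Q = K · A · i = 29.60 × 23868 × 0.007587 = 5360 m³/day.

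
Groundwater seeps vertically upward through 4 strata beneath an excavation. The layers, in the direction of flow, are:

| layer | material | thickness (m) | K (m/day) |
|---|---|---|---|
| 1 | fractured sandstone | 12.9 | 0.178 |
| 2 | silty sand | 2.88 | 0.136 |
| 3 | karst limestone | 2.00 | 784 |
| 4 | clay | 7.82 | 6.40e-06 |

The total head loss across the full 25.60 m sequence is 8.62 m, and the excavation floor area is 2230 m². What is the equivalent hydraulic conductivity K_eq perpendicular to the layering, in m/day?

Flow is perpendicular to layering, so the layers act in series and the equivalent K is the thickness-weighted harmonic mean.
Total thickness L = 12.9 + 2.88 + 2.00 + 7.82 = 25.60 m.
Σ(b_i/K_i) = 12.9/0.178 + 2.88/0.136 + 2.00/784 + 7.82/6.40e-06 = 1.222e+06 d.
K_eq = L / Σ(b_i/K_i) = 25.60 / 1.222e+06 = 2.095e-05 m/day.

2.09e-05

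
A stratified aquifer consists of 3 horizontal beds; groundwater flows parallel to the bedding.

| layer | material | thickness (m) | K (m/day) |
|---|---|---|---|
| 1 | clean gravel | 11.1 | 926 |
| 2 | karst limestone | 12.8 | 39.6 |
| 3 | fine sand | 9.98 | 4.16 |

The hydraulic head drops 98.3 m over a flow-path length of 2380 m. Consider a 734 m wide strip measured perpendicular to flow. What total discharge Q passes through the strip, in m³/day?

Flow is parallel to layering, so each bed carries its own Darcy discharge and the transmissivities add.
Σ(K_i·b_i) = 926×11.1 + 39.6×12.8 + 4.16×9.98 = 10827 m²/day.
Hydraulic gradient i = Δh / L = 98.3 / 2380 = 0.04130.
Q = Σ(K_i·b_i) · W · i = 10827 × 734 × 0.04130 = 3.282e+05 m³/day.

328000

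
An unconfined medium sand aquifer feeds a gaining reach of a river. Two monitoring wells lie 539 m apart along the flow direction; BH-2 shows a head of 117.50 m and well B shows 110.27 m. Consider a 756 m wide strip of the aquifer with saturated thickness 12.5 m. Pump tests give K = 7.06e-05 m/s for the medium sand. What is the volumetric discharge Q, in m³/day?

773

Convert K: 7.06e-05 m/s × 86400 = 6.100 m/day.
Cross-sectional area A = 756 × 12.5 = 9450 m².
Hydraulic gradient i = (117.50 − 110.27) / 539 = 7.23 / 539 = 0.01341.
Darcy's law: Q = K · A · i = 6.100 × 9450 × 0.01341 = 773.2 m³/day.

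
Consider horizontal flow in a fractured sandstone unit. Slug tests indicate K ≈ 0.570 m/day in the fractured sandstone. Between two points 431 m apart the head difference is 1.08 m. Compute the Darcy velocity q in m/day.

0.00143

Hydraulic gradient i = Δh / L = 1.08 / 431 = 0.002506.
Specific discharge q = K · i = 0.5700 × 0.002506 = 0.001428 m/day.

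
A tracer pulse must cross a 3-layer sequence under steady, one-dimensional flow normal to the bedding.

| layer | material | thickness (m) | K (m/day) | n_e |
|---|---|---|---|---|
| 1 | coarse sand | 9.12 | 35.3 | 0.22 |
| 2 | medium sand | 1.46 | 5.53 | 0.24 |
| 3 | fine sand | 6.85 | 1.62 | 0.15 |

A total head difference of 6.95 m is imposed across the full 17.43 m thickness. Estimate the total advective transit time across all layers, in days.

2.31

With flow normal to the layers, continuity requires the same specific discharge q through every layer.
Σ(b_i/K_i) = 9.12/35.3 + 1.46/5.53 + 6.85/1.62 = 4.751 d.
q = Δh / Σ(b_i/K_i) = 6.95 / 4.751 = 1.463 m/day.
In each layer the seepage velocity is v_i = q/n_i, so the layer transit time is t_i = b_i·n_i / q:
  layer 1 (coarse sand): t_1 = 9.12 × 0.22 / 1.463 = 1.372 d
  layer 2 (medium sand): t_2 = 1.46 × 0.24 / 1.463 = 0.2395 d
  layer 3 (fine sand): t_3 = 6.85 × 0.15 / 1.463 = 0.7024 d
Total t = Σ t_i = 2.313 days.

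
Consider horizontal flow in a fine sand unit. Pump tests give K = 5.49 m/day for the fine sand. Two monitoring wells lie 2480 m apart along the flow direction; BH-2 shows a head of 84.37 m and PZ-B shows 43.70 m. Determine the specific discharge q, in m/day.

0.0900

Hydraulic gradient i = (84.37 − 43.70) / 2480 = 40.67 / 2480 = 0.01640.
Specific discharge q = K · i = 5.490 × 0.01640 = 0.09003 m/day.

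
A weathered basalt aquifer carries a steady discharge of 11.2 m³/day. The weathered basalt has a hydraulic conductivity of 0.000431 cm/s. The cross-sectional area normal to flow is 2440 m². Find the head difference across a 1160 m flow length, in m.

14.3

Convert K: 0.000431 cm/s × 864 = 0.3724 m/day.
From Q = K·A·i, i = Q / (K·A) = 11.2 / (0.3724 × 2440) = 0.01233.
Head loss Δh = i · L = 0.01233 × 1160 = 14.30 m.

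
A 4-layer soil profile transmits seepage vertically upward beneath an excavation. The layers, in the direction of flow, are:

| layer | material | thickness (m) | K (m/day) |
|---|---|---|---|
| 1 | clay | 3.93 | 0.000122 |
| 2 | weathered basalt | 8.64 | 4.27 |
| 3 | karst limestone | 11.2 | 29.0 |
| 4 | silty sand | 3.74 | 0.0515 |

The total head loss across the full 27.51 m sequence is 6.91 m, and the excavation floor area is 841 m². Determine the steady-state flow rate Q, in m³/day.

0.180

Flow is perpendicular to layering, so the layers act in series and the equivalent K is the thickness-weighted harmonic mean.
Total thickness L = 3.93 + 8.64 + 11.2 + 3.74 = 27.51 m.
Σ(b_i/K_i) = 3.93/0.000122 + 8.64/4.27 + 11.2/29.0 + 3.74/0.0515 = 32288 d.
K_eq = L / Σ(b_i/K_i) = 27.51 / 32288 = 0.0008520 m/day.
Q = K_eq · A · (Δh/L) = 0.0008520 × 841 × (6.91/27.51) = 0.1800 m³/day.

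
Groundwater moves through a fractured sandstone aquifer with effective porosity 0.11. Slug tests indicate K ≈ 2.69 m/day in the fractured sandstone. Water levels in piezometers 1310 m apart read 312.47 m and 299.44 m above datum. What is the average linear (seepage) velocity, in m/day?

0.243

Hydraulic gradient i = (312.47 − 299.44) / 1310 = 13.03 / 1310 = 0.009947.
Darcy flux q = K · i = 2.690 × 0.009947 = 0.02676 m/day.
Seepage velocity v = q / n_e = 0.02676 / 0.11 = 0.2432 m/day.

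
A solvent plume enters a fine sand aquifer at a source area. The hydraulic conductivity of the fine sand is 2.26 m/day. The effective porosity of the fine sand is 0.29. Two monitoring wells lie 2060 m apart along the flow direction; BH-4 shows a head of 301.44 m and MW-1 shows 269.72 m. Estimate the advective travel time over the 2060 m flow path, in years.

47.0

Hydraulic gradient i = (301.44 − 269.72) / 2060 = 31.72 / 2060 = 0.01540.
Darcy flux q = K · i = 2.260 × 0.01540 = 0.03480 m/day.
Seepage velocity v = q / n_e = 0.03480 / 0.29 = 0.1200 m/day.
Travel time t = L / v = 2060 / 0.1200 = 17167 days = 47.00 years.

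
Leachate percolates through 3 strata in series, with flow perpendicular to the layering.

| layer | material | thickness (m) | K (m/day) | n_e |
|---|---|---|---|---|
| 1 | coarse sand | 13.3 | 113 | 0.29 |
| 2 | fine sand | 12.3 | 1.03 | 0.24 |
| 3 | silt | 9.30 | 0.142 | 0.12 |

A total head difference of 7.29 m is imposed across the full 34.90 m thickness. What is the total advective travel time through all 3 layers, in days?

84.3

With flow normal to the layers, continuity requires the same specific discharge q through every layer.
Σ(b_i/K_i) = 13.3/113 + 12.3/1.03 + 9.30/0.142 = 77.55 d.
q = Δh / Σ(b_i/K_i) = 7.29 / 77.55 = 0.09400 m/day.
In each layer the seepage velocity is v_i = q/n_i, so the layer transit time is t_i = b_i·n_i / q:
  layer 1 (coarse sand): t_1 = 13.3 × 0.29 / 0.09400 = 41.03 d
  layer 2 (fine sand): t_2 = 12.3 × 0.24 / 0.09400 = 31.40 d
  layer 3 (silt): t_3 = 9.30 × 0.12 / 0.09400 = 11.87 d
Total t = Σ t_i = 84.31 days.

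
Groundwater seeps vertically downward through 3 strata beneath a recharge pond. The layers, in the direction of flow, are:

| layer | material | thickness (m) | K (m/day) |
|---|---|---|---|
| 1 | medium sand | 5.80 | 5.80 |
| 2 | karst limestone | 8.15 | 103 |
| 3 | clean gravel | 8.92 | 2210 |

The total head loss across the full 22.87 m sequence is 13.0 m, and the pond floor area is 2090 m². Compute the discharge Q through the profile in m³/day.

Flow is perpendicular to layering, so the layers act in series and the equivalent K is the thickness-weighted harmonic mean.
Total thickness L = 5.80 + 8.15 + 8.92 = 22.87 m.
Σ(b_i/K_i) = 5.80/5.80 + 8.15/103 + 8.92/2210 = 1.083 d.
K_eq = L / Σ(b_i/K_i) = 22.87 / 1.083 = 21.11 m/day.
Q = K_eq · A · (Δh/L) = 21.11 × 2090 × (13.0/22.87) = 25084 m³/day.

25100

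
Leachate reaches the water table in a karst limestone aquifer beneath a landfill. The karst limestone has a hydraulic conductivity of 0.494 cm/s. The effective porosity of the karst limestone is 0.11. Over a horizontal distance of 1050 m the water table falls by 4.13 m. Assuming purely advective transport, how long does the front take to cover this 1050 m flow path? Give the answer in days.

Convert K: 0.494 cm/s × 864 = 426.8 m/day.
Hydraulic gradient i = Δh / L = 4.13 / 1050 = 0.003933.
Darcy flux q = K · i = 426.8 × 0.003933 = 1.679 m/day.
Seepage velocity v = q / n_e = 1.679 / 0.11 = 15.26 m/day.
Travel time t = L / v = 1050 / 15.26 = 68.80 days.

68.8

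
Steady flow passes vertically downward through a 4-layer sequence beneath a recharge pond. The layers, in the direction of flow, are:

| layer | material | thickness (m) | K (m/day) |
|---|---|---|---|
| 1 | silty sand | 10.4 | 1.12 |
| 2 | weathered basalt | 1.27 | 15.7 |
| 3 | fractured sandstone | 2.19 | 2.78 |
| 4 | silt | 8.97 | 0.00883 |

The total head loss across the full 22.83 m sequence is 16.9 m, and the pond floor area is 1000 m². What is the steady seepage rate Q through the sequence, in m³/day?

Flow is perpendicular to layering, so the layers act in series and the equivalent K is the thickness-weighted harmonic mean.
Total thickness L = 10.4 + 1.27 + 2.19 + 8.97 = 22.83 m.
Σ(b_i/K_i) = 10.4/1.12 + 1.27/15.7 + 2.19/2.78 + 8.97/0.00883 = 1026 d.
K_eq = L / Σ(b_i/K_i) = 22.83 / 1026 = 0.02225 m/day.
Q = K_eq · A · (Δh/L) = 0.02225 × 1000 × (16.9/22.83) = 16.47 m³/day.

16.5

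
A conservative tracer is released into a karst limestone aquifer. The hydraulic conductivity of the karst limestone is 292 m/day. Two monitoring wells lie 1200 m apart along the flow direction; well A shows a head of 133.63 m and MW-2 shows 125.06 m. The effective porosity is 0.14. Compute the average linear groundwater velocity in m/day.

14.9

Hydraulic gradient i = (133.63 − 125.06) / 1200 = 8.57 / 1200 = 0.007142.
Darcy flux q = K · i = 292.0 × 0.007142 = 2.085 m/day.
Seepage velocity v = q / n_e = 2.085 / 0.14 = 14.90 m/day.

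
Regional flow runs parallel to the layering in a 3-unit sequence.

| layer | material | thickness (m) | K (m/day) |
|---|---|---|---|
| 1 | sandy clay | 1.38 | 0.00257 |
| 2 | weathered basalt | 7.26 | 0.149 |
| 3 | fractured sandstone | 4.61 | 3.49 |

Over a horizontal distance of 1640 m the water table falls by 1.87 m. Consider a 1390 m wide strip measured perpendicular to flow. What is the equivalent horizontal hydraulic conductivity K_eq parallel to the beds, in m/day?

Flow is parallel to layering, so each bed carries its own Darcy discharge and the transmissivities add.
Σ(K_i·b_i) = 0.00257×1.38 + 0.149×7.26 + 3.49×4.61 = 17.17 m²/day.
Total thickness b = 13.25 m, so K_eq = Σ(K_i·b_i)/b = 1.296 m/day.

1.30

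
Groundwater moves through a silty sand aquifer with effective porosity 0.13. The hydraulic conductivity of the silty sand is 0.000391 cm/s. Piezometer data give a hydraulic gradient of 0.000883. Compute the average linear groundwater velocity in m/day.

Convert K: 0.000391 cm/s × 864 = 0.3378 m/day.
Hydraulic gradient i = 0.000883.
Darcy flux q = K · i = 0.3378 × 0.0008830 = 0.0002983 m/day.
Seepage velocity v = q / n_e = 0.0002983 / 0.13 = 0.002295 m/day.

0.00229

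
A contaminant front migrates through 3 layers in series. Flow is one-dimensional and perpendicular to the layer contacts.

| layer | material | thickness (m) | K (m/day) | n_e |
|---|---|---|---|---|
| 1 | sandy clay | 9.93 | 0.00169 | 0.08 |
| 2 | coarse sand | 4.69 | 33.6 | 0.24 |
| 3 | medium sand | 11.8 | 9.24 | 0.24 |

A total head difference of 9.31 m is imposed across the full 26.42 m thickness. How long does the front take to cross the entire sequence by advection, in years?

With flow normal to the layers, continuity requires the same specific discharge q through every layer.
Σ(b_i/K_i) = 9.93/0.00169 + 4.69/33.6 + 11.8/9.24 = 5877 d.
q = Δh / Σ(b_i/K_i) = 9.31 / 5877 = 0.001584 m/day.
In each layer the seepage velocity is v_i = q/n_i, so the layer transit time is t_i = b_i·n_i / q:
  layer 1 (sandy clay): t_1 = 9.93 × 0.08 / 0.001584 = 501.5 d
  layer 2 (coarse sand): t_2 = 4.69 × 0.24 / 0.001584 = 710.6 d
  layer 3 (medium sand): t_3 = 11.8 × 0.24 / 0.001584 = 1788 d
Total t = Σ t_i = 3000 days = 8.213 years.

8.21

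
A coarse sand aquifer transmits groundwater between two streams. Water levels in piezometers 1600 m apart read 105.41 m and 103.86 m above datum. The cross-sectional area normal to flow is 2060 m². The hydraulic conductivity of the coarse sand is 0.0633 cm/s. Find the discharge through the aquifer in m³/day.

109

Convert K: 0.0633 cm/s × 864 = 54.69 m/day.
Hydraulic gradient i = (105.41 − 103.86) / 1600 = 1.55 / 1600 = 0.0009687.
Darcy's law: Q = K · A · i = 54.69 × 2060 × 0.0009687 = 109.1 m³/day.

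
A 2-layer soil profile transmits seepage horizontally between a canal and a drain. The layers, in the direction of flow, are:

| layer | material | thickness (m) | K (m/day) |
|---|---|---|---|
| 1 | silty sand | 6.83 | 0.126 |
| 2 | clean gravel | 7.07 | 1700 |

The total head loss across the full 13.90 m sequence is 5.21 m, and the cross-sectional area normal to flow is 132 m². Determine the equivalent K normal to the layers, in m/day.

0.256

Flow is perpendicular to layering, so the layers act in series and the equivalent K is the thickness-weighted harmonic mean.
Total thickness L = 6.83 + 7.07 = 13.90 m.
Σ(b_i/K_i) = 6.83/0.126 + 7.07/1700 = 54.21 d.
K_eq = L / Σ(b_i/K_i) = 13.90 / 54.21 = 0.2564 m/day.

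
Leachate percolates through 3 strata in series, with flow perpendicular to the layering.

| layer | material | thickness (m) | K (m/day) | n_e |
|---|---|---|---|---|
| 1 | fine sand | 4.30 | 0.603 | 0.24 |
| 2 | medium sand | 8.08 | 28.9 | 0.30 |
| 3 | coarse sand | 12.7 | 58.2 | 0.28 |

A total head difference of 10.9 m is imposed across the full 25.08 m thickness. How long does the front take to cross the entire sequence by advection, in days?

4.91

With flow normal to the layers, continuity requires the same specific discharge q through every layer.
Σ(b_i/K_i) = 4.30/0.603 + 8.08/28.9 + 12.7/58.2 = 7.629 d.
q = Δh / Σ(b_i/K_i) = 10.9 / 7.629 = 1.429 m/day.
In each layer the seepage velocity is v_i = q/n_i, so the layer transit time is t_i = b_i·n_i / q:
  layer 1 (fine sand): t_1 = 4.30 × 0.24 / 1.429 = 0.7223 d
  layer 2 (medium sand): t_2 = 8.08 × 0.30 / 1.429 = 1.697 d
  layer 3 (coarse sand): t_3 = 12.7 × 0.28 / 1.429 = 2.489 d
Total t = Σ t_i = 4.908 days.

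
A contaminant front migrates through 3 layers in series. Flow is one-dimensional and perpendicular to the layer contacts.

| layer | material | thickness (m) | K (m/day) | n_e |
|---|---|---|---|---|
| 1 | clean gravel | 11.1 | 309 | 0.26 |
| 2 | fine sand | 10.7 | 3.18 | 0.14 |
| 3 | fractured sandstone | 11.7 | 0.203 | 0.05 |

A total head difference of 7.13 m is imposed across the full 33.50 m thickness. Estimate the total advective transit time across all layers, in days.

42.5

With flow normal to the layers, continuity requires the same specific discharge q through every layer.
Σ(b_i/K_i) = 11.1/309 + 10.7/3.18 + 11.7/0.203 = 61.04 d.
q = Δh / Σ(b_i/K_i) = 7.13 / 61.04 = 0.1168 m/day.
In each layer the seepage velocity is v_i = q/n_i, so the layer transit time is t_i = b_i·n_i / q:
  layer 1 (clean gravel): t_1 = 11.1 × 0.26 / 0.1168 = 24.71 d
  layer 2 (fine sand): t_2 = 10.7 × 0.14 / 0.1168 = 12.82 d
  layer 3 (fractured sandstone): t_3 = 11.7 × 0.05 / 0.1168 = 5.008 d
Total t = Σ t_i = 42.54 days.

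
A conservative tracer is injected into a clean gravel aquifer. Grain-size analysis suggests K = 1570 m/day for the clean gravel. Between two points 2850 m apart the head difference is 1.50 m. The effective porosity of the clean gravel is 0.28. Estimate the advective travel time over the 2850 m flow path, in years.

Hydraulic gradient i = Δh / L = 1.50 / 2850 = 0.0005263.
Darcy flux q = K · i = 1570 × 0.0005263 = 0.8263 m/day.
Seepage velocity v = q / n_e = 0.8263 / 0.28 = 2.951 m/day.
Travel time t = L / v = 2850 / 2.951 = 965.7 days = 2.644 years.

2.64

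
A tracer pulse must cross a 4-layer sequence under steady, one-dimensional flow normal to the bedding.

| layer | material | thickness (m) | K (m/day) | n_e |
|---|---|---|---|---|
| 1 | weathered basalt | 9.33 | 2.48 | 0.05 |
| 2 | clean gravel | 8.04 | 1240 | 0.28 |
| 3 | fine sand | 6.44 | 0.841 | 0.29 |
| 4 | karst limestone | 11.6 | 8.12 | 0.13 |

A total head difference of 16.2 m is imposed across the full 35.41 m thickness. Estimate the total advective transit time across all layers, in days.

With flow normal to the layers, continuity requires the same specific discharge q through every layer.
Σ(b_i/K_i) = 9.33/2.48 + 8.04/1240 + 6.44/0.841 + 11.6/8.12 = 12.85 d.
q = Δh / Σ(b_i/K_i) = 16.2 / 12.85 = 1.260 m/day.
In each layer the seepage velocity is v_i = q/n_i, so the layer transit time is t_i = b_i·n_i / q:
  layer 1 (weathered basalt): t_1 = 9.33 × 0.05 / 1.260 = 0.3702 d
  layer 2 (clean gravel): t_2 = 8.04 × 0.28 / 1.260 = 1.786 d
  layer 3 (fine sand): t_3 = 6.44 × 0.29 / 1.260 = 1.482 d
  layer 4 (karst limestone): t_4 = 11.6 × 0.13 / 1.260 = 1.197 d
Total t = Σ t_i = 4.835 days.

4.84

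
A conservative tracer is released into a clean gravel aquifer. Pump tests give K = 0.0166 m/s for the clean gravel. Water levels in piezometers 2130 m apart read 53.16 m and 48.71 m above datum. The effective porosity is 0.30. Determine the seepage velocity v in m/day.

9.99

Convert K: 0.0166 m/s × 86400 = 1434 m/day.
Hydraulic gradient i = (53.16 − 48.71) / 2130 = 4.45 / 2130 = 0.002089.
Darcy flux q = K · i = 1434 × 0.002089 = 2.996 m/day.
Seepage velocity v = q / n_e = 2.996 / 0.30 = 9.988 m/day.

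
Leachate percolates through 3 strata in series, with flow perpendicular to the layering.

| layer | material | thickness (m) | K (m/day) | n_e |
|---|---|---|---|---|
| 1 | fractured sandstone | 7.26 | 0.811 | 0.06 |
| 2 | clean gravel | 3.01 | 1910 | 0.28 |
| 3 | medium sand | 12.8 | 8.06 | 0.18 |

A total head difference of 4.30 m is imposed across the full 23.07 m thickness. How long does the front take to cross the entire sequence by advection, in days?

8.78

With flow normal to the layers, continuity requires the same specific discharge q through every layer.
Σ(b_i/K_i) = 7.26/0.811 + 3.01/1910 + 12.8/8.06 = 10.54 d.
q = Δh / Σ(b_i/K_i) = 4.30 / 10.54 = 0.4079 m/day.
In each layer the seepage velocity is v_i = q/n_i, so the layer transit time is t_i = b_i·n_i / q:
  layer 1 (fractured sandstone): t_1 = 7.26 × 0.06 / 0.4079 = 1.068 d
  layer 2 (clean gravel): t_2 = 3.01 × 0.28 / 0.4079 = 2.066 d
  layer 3 (medium sand): t_3 = 12.8 × 0.18 / 0.4079 = 5.648 d
Total t = Σ t_i = 8.782 days.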